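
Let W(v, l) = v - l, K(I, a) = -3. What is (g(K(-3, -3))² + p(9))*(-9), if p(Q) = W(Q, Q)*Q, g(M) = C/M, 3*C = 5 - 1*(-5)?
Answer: -100/9 ≈ -11.111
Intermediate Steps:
C = 10/3 (C = (5 - 1*(-5))/3 = (5 + 5)/3 = (⅓)*10 = 10/3 ≈ 3.3333)
g(M) = 10/(3*M)
p(Q) = 0 (p(Q) = (Q - Q)*Q = 0*Q = 0)
(g(K(-3, -3))² + p(9))*(-9) = (((10/3)/(-3))² + 0)*(-9) = (((10/3)*(-⅓))² + 0)*(-9) = ((-10/9)² + 0)*(-9) = (100/81 + 0)*(-9) = (100/81)*(-9) = -100/9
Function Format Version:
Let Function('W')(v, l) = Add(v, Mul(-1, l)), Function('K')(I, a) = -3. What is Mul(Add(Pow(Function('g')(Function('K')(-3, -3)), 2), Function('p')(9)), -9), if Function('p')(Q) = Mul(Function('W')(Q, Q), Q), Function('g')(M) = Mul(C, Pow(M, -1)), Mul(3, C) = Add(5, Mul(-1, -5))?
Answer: Rational(-100, 9) ≈ -11.111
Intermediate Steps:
C = Rational(10, 3) (C = Mul(Rational(1, 3), Add(5, Mul(-1, -5))) = Mul(Rational(1, 3), Add(5, 5)) = Mul(Rational(1, 3), 10) = Rational(10, 3) ≈ 3.3333)
Function('g')(M) = Mul(Rational(10, 3), Pow(M, -1))
Function('p')(Q) = 0 (Function('p')(Q) = Mul(Add(Q, Mul(-1, Q)), Q) = Mul(0, Q) = 0)
Mul(Add(Pow(Function('g')(Function('K')(-3, -3)), 2), Function('p')(9)), -9) = Mul(Add(Pow(Mul(Rational(10, 3), Pow(-3, -1)), 2), 0), -9) = Mul(Add(Pow(Mul(Rational(10, 3), Rational(-1, 3)), 2), 0), -9) = Mul(Add(Pow(Rational(-10, 9), 2), 0), -9) = Mul(Add(Rational(100, 81), 0), -9) = Mul(Rational(100, 81), -9) = Rational(-100, 9)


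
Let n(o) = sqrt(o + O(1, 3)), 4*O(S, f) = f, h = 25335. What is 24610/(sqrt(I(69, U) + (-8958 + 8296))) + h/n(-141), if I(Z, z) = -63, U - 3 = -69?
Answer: 2*I*(-460207*sqrt(29) - 244905*sqrt(561))/5423 ≈ -3053.3*I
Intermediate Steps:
U = -66 (U = 3 - 69 = -66)
O(S, f) = f/4
n(o) = sqrt(3/4 + o) (n(o) = sqrt(o + (1/4)*3) = sqrt(o + 3/4) = sqrt(3/4 + o))
24610/(sqrt(I(69, U) + (-8958 + 8296))) + h/n(-141) = 24610/(sqrt(-63 + (-8958 + 8296))) + 25335/((sqrt(3 + 4*(-141))/2)) = 24610/(sqrt(-63 - 662)) + 25335/((sqrt(3 - 564)/2)) = 24610/(sqrt(-725)) + 25335/((sqrt(-561)/2)) = 24610/((5*I*sqrt(29))) + 25335/(((I*sqrt(561))/2)) = 24610*(-I*sqrt(29)/145) + 25335/((I*sqrt(561)/2)) = -4922*I*sqrt(29)/29 + 25335*(-2*I*sqrt(561)/561) = -4922*I*sqrt(29)/29 - 16890*I*sqrt(561)/187 = -16890*I*sqrt(561)/187 - 4922*I*sqrt(29)/29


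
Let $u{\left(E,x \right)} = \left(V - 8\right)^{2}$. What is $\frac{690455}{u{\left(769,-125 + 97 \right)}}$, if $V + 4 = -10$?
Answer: $\frac{690455}{484} \approx 1426.6$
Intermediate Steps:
$V = -14$ ($V = -4 - 10 = -14$)
$u{\left(E,x \right)} = 484$ ($u{\left(E,x \right)} = \left(-14 - 8\right)^{2} = \left(-22\right)^{2} = 484$)
$\frac{690455}{u{\left(769,-125 + 97 \right)}} = \frac{690455}{484}$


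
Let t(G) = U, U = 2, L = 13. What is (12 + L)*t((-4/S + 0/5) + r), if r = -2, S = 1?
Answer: 50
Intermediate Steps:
t(G) = 2
(12 + L)*t((-4/S + 0/5) + r) = (12 + 13)*2 = 25*2 = 50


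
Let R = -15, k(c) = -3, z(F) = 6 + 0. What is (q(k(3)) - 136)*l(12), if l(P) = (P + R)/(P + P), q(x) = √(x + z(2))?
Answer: 17 - √3/8 ≈ 16.784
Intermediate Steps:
z(F) = 6
q(x) = √(6 + x) (q(x) = √(x + 6) = √(6 + x))
l(P) = (-15 + P)/(2*P) (l(P) = (P - 15)/(P + P) = (-15 + P)/((2*P)) = (-15 + P)*(1/(2*P)) = (-15 + P)/(2*P))
(q(k(3)) - 136)*l(12) = (√(6 - 3) - 136)*((½)*(-15 + 12)/12) = (√3 - 136)*((½)*(1/12)*(-3)) = (-136 + √3)*(-⅛) = 17 - √3/8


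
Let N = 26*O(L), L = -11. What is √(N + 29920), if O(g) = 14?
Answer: 2*√7571 ≈ 174.02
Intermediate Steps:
N = 364 (N = 26*14 = 364)
√(N + 29920) = √(364 + 29920) = √30284 = 2*√7571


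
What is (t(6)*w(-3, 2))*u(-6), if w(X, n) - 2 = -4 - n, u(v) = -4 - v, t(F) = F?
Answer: -48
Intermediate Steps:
w(X, n) = -2 - n (w(X, n) = 2 + (-4 - n) = -2 - n)
(t(6)*w(-3, 2))*u(-6) = (6*(-2 - 1*2))*(-4 - 1*(-6)) = (6*(-2 - 2))*(-4 + 6) = (6*(-4))*2 = -24*2 = -48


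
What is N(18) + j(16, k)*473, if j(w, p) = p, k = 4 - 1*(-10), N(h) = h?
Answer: 6640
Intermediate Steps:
k = 14 (k = 4 + 10 = 14)
N(18) + j(16, k)*473 = 18 + 14*473 = 18 + 6622 = 6640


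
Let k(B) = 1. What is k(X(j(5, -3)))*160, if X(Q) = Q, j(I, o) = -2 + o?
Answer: 160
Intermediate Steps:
k(X(j(5, -3)))*160 = 1*160 = 160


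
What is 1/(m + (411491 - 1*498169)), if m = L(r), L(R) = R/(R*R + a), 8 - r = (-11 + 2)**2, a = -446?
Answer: -4883/423248747 ≈ -1.1537e-5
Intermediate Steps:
r = -73 (r = 8 - (-11 + 2)**2 = 8 - 1*(-9)**2 = 8 - 1*81 = 8 - 81 = -73)
L(R) = R/(-446 + R**2) (L(R) = R/(R*R - 446) = R/(R**2 - 446) = R/(-446 + R**2))
m = -73/4883 (m = -73/(-446 + (-73)**2) = -73/(-446 + 5329) = -73/4883 ≈ -0.014950)
1/(m + (411491 - 1*498169)) = 1/(-73/4883 + (411491 - 1*498169)) = 1/(-73/4883 + (411491 - 498169)) = 1/(-73/4883 - 86678) = 1/(-423248747/4883) = -4883/423248747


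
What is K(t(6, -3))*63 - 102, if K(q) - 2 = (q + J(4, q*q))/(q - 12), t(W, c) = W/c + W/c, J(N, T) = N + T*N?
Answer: -228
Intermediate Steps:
J(N, T) = N + N*T
t(W, c) = 2*W/c
K(q) = 2 + (4 + q + 4*q**2)/(-12 + q) (K(q) = 2 + (q + 4*(1 + q*q))/(q - 12) = 2 + (q + 4*(1 + q**2))/(-12 + q) = 2 + (q + (4 + 4*q**2))/(-12 + q) = 2 + (4 + q + 4*q**2)/(-12 + q))
K(t(6, -3))*63 - 102 = ((-20 + 3*(2*6/(-3)) + 4*(2*6/(-3))**2)/(-12 + 2*6/(-3)))*63 - 102 = ((-20 + 3*(2*6*(-1/3)) + 4*(2*6*(-1/3))**2)/(-12 + 2*6*(-1/3)))*63 - 102 = ((-20 + 3*(-4) + 4*(-4)**2)/(-12 - 4))*63 - 102 = ((-20 - 12 + 4*16)/(-16))*63 - 102 = -(-20 - 12 + 64)/16*63 - 102 = -1/16*32*63 - 102 = -2*63 - 102 = -126 - 102 = -228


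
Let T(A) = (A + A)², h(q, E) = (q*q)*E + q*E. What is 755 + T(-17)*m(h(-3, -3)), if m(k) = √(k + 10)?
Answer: 755 + 2312*I*√2 ≈ 755.0 + 3269.7*I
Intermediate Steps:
h(q, E) = E*q + E*q² (h(q, E) = q²*E + E*q = E*q² + E*q = E*q + E*q²)
T(A) = 4*A² (T(A) = (2*A)² = 4*A²)
m(k) = √(10 + k)
755 + T(-17)*m(h(-3, -3)) = 755 + (4*(-17)²)*√(10 - 3*(-3)*(1 - 3)) = 755 + (4*289)*√(10 - 3*(-3)*(-2)) = 755 + 1156*√(10 - 18) = 755 + 1156*√(-8) = 755 + 1156*(2*I*√2) = 755 + 2312*I*√2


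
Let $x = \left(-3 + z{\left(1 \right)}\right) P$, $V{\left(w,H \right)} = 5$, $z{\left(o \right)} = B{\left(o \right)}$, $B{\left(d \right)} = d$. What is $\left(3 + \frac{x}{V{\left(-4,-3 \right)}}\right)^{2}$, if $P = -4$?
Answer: $\frac{529}{25} \approx 21.16$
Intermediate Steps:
$z{\left(o \right)} = o$
$x = 8$ ($x = \left(-3 + 1\right) \left(-4\right) = \left(-2\right) \left(-4\right) = 8$)
$\left(3 + \frac{x}{V{\left(-4,-3 \right)}}\right)^{2} = \left(3 + \frac{8}{5}\right)^{2} = \left(\frac{23}{5}\right)^{2} = \frac{529}{25}$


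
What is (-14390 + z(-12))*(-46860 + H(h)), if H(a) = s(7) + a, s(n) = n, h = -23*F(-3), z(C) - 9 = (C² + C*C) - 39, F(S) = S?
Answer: 661151488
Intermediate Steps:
z(C) = -30 + 2*C² (z(C) = 9 + ((C² + C*C) - 39) = 9 + ((C² + C²) - 39) = 9 + (2*C² - 39) = 9 + (-39 + 2*C²) = -30 + 2*C²)
h = 69 (h = -23*(-3) = 69)
H(a) = 7 + a
(-14390 + z(-12))*(-46860 + H(h)) = (-14390 + (-30 + 2*(-12)²))*(-46860 + (7 + 69)) = (-14390 + (-30 + 2*144))*(-46860 + 76) = (-14390 + (-30 + 288))*(-46784) = (-14390 + 258)*(-46784) = -14132*(-46784) = 661151488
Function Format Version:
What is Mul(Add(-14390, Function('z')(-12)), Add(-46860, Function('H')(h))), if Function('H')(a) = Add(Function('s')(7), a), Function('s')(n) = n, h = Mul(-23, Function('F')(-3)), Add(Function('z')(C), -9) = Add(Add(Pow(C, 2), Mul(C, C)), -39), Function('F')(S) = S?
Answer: 661151488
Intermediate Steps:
Function('z')(C) = Add(-30, Mul(2, Pow(C, 2))) (Function('z')(C) = Add(9, Add(Add(Pow(C, 2), Mul(C, C)), -39)) = Add(9, Add(Add(Pow(C, 2), Pow(C, 2)), -39)) = Add(9, Add(Mul(2, Pow(C, 2)), -39)) = Add(9, Add(-39, Mul(2, Pow(C, 2)))) = Add(-30, Mul(2, Pow(C, 2))))
h = 69 (h = Mul(-23, -3) = 69)
Function('H')(a) = Add(7, a)
Mul(Add(-14390, Function('z')(-12)), Add(-46860, Function('H')(h))) = Mul(Add(-14390, Add(-30, Mul(2, Pow(-12, 2)))), Add(-46860, Add(7, 69))) = Mul(Add(-14390, Add(-30, Mul(2, 144))), Add(-46860, 76)) = Mul(Add(-14390, Add(-30, 288)), -46784) = Mul(Add(-14390, 258), -46784) = Mul(-14132, -46784) = 661151488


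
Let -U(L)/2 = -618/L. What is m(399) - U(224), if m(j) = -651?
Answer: -36765/56 ≈ -656.52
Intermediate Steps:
U(L) = 1236/L (U(L) = -(-1236)/L = 1236/L)
m(399) - U(224) = -651 - 1236/224 = -651 - 1*309/56 = -651 - 309/56 = -36765/56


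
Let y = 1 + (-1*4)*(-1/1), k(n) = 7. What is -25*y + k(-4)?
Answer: -118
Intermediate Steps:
y = 5 (y = 1 - (-4) = 1 - 4*(-1) = 1 + 4 = 5)
-25*y + k(-4) = -25*5 + 7 = -125 + 7 = -118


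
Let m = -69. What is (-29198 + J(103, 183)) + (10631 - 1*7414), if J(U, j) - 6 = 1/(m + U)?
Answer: -883149/34 ≈ -25975.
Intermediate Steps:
J(U, j) = 6 + 1/(-69 + U)
(-29198 + J(103, 183)) + (10631 - 1*7414) = (-29198 + (-413 + 6*103)/(-69 + 103)) + (10631 - 1*7414) = (-29198 + (-413 + 618)/34) + (10631 - 7414) = (-29198 + (1/34)*205) + 3217 = (-29198 + 205/34) + 3217 = -992527/34 + 3217 = -883149/34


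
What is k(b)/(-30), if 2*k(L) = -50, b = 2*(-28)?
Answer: ⅚ ≈ 0.83333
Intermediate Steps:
b = -56
k(L) = -25 (k(L) = (½)*(-50) = -25)
k(b)/(-30) = -25/(-30) = -1/30*(-25) = ⅚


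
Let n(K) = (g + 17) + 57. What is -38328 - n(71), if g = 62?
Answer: -38464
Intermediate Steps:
n(K) = 136 (n(K) = (62 + 17) + 57 = 79 + 57 = 136)
-38328 - n(71) = -38328 - 1*136 = -38328 - 136 = -38464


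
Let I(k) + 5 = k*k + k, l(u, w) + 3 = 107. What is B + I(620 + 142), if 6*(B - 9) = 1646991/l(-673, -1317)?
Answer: 121482277/208 ≈ 5.8405e+5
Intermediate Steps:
l(u, w) = 104 (l(u, w) = -3 + 107 = 104)
I(k) = -5 + k + k² (I(k) = -5 + (k*k + k) = -5 + (k² + k) = -5 + (k + k²) = -5 + k + k²)
B = 550869/208 (B = 9 + (1646991/104)/6 = 9 + (1646991*(1/104))/6 = 9 + (⅙)*(1646991/104) = 9 + 548997/208 = 550869/208 ≈ 2648.4)
B + I(620 + 142) = 550869/208 + (-5 + (620 + 142) + (620 + 142)²) = 550869/208 + (-5 + 762 + 762²) = 550869/208 + (-5 + 762 + 580644) = 550869/208 + 581401 = 121482277/208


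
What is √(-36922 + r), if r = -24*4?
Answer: I*√37018 ≈ 192.4*I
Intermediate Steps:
r = -96
√(-36922 + r) = √(-36922 - 96) = √(-37018) = I*√37018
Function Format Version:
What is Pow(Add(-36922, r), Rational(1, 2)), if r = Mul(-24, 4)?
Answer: Mul(I, Pow(37018, Rational(1, 2))) ≈ Mul(192.40, I)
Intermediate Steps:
r = -96
Pow(Add(-36922, r), Rational(1, 2)) = Pow(Add(-36922, -96), Rational(1, 2)) = Pow(-37018, Rational(1, 2)) = Mul(I, Pow(37018, Rational(1, 2)))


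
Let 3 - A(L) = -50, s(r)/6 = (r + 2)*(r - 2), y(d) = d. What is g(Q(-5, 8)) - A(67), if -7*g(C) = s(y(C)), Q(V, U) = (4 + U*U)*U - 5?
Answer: -1743473/7 ≈ -2.4907e+5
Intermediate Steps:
Q(V, U) = -5 + U*(4 + U²) (Q(V, U) = (4 + U²)*U - 5 = U*(4 + U²) - 5 = -5 + U*(4 + U²))
s(r) = 6*(-2 + r)*(2 + r) (s(r) = 6*((r + 2)*(r - 2)) = 6*((2 + r)*(-2 + r)) = 6*((-2 + r)*(2 + r)) = 6*(-2 + r)*(2 + r))
A(L) = 53 (A(L) = 3 - 1*(-50) = 3 + 50 = 53)
g(C) = 24/7 - 6*C²/7 (g(C) = -(-24 + 6*C²)/7 = 24/7 - 6*C²/7)
g(Q(-5, 8)) - A(67) = (24/7 - 6*(-5 + 8³ + 4*8)²/7) - 1*53 = (24/7 - 6*(-5 + 512 + 32)²/7) - 53 = (24/7 - 6/7*539²) - 53 = (24/7 - 6/7*290521) - 53 = (24/7 - 249018) - 53 = -1743102/7 - 53 = -1743473/7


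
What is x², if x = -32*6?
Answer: 36864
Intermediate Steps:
x = -192
x² = (-192)² = 36864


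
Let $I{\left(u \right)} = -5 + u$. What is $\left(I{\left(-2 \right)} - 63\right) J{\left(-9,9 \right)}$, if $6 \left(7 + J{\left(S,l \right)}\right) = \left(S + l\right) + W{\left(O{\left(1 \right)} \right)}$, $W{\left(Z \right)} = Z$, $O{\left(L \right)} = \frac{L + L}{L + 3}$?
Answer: $\frac{2905}{6} \approx 484.17$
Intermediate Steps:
$O{\left(L \right)} = \frac{2 L}{3 + L}$
$J{\left(S,l \right)} = - \frac{83}{12} + \frac{S}{6} + \frac{l}{6}$ ($J{\left(S,l \right)} = -7 + \frac{\left(S + l\right) + 2 \cdot 1 \frac{1}{3 + 1}}{6} = -7 + \frac{\left(S + l\right) + 2 \cdot 1 \cdot \frac{1}{4}}{6} = -7 + \frac{\left(S + l\right) + \frac{1}{2}}{6} = -7 + \frac{\frac{1}{2} + S + l}{6} = -7 + \left(\frac{1}{12} + \frac{S}{6} + \frac{l}{6}\right) = - \frac{83}{12} + \frac{S}{6} + \frac{l}{6}$)
$\left(I{\left(-2 \right)} - 63\right) J{\left(-9,9 \right)} = \left(\left(-5 - 2\right) - 63\right) \left(- \frac{83}{12} + \frac{1}{6} \left(-9\right) + \frac{1}{6} \cdot 9\right) = \left(-7 - 63\right) \left(- \frac{83}{12} - \frac{3}{2} + \frac{3}{2}\right) = \left(-70\right) \left(- \frac{83}{12}\right) = \frac{2905}{6}$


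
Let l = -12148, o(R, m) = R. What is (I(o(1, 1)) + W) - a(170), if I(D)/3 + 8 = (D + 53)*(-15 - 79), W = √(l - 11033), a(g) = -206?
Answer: -15046 + I*√23181 ≈ -15046.0 + 152.25*I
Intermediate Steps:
W = I*√23181 (W = √(-12148 - 11033) = √(-23181) = I*√23181 ≈ 152.25*I)
I(D) = -14970 - 282*D (I(D) = -24 + 3*((D + 53)*(-15 - 79)) = -24 + 3*((53 + D)*(-94)) = -24 + 3*(-4982 - 94*D) = -24 + (-14946 - 282*D) = -14970 - 282*D)
(I(o(1, 1)) + W) - a(170) = ((-14970 - 282*1) + I*√23181) - 1*(-206) = ((-14970 - 282) + I*√23181) + 206 = (-15252 + I*√23181) + 206 = -15046 + I*√23181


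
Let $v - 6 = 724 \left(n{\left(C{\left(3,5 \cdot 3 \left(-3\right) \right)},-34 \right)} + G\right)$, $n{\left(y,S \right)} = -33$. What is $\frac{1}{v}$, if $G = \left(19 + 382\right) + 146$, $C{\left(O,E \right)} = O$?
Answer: $\frac{1}{372142} \approx 2.6871 \cdot 10^{-6}$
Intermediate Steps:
$G = 547$ ($G = 401 + 146 = 547$)
$v = 372142$ ($v = 6 + 724 \left(-33 + 547\right) = 6 + 724 \cdot 514 = 6 + 372136 = 372142$)
$\frac{1}{v} = \frac{1}{372142}$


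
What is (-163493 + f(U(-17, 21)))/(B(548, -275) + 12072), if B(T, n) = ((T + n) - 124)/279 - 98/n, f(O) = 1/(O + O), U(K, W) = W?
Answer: -175615980375/12968095238 ≈ -13.542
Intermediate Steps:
f(O) = 1/(2*O)
B(T, n) = -4/9 - 98/n + T/279 + n/279 (B(T, n) = (-124 + T + n)*(1/279) - 98/n = (-4/9 + T/279 + n/279) - 98/n = -4/9 - 98/n + T/279 + n/279)
(-163493 + f(U(-17, 21)))/(B(548, -275) + 12072) = (-163493 + (1/2)/21)/((1/279)*(-27342 - 275*(-124 + 548 - 275))/(-275) + 12072) = (-163493 + (1/2)*(1/21))/((1/279)*(-1/275)*(-27342 - 275*149) + 12072) = (-163493 + 1/42)/((1/279)*(-1/275)*(-27342 - 40975) + 12072) = -6866705/(42*((1/279)*(-1/275)*(-68317) + 12072)) = -6866705/(42*(68317/76725 + 12072)) = -6866705/(42*926292517/76725) = -6866705/42*76725/926292517 = -175615980375/12968095238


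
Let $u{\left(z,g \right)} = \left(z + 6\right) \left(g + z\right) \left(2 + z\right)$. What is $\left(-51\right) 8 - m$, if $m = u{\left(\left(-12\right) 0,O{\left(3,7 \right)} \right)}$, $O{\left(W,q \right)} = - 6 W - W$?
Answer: $-156$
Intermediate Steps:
$O{\left(W,q \right)} = - 7 W$
$u{\left(z,g \right)} = \left(2 + z\right) \left(6 + z\right) \left(g + z\right)$ ($u{\left(z,g \right)} = \left(6 + z\right) \left(g + z\right) \left(2 + z\right) = \left(2 + z\right) \left(6 + z\right) \left(g + z\right)$)
$m = -252$ ($m = \left(\left(-12\right) 0\right)^{3} + 8 \left(\left(-12\right) 0\right)^{2} + 12 \left(\left(-7\right) 3\right) + 12 \left(\left(-12\right) 0\right) + \left(-7\right) 3 \left(\left(-12\right) 0\right)^{2} + 8 \left(\left(-7\right) 3\right) \left(\left(-12\right) 0\right) = 0^{3} + 8 \cdot 0^{2} + 12 \left(-21\right) + 12 \cdot 0 - 21 \cdot 0^{2} + 8 \left(-21\right) 0 = 0 + 8 \cdot 0 - 252 + 0 - 0 + 0 = 0 + 0 - 252 + 0 + 0 + 0 = -252$)
$\left(-51\right) 8 - m = \left(-51\right) 8 - -252 = -408 + 252 = -156$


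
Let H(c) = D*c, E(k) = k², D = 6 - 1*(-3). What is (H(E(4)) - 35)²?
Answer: 11881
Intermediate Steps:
D = 9 (D = 6 + 3 = 9)
H(c) = 9*c
(H(E(4)) - 35)² = (9*4² - 35)² = (9*16 - 35)² = (144 - 35)² = 109² = 11881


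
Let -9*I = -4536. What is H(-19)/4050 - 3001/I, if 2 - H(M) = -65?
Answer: -673349/113400 ≈ -5.9378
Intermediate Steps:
I = 504 (I = -⅑*(-4536) = 504)
H(M) = 67 (H(M) = 2 - 1*(-65) = 2 + 65 = 67)
H(-19)/4050 - 3001/I = 67/4050 - 3001/504 = -673349/113400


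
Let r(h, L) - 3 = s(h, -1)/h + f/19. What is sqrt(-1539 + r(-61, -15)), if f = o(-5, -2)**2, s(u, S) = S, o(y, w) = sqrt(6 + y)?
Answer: 4*I*sqrt(128949181)/1159 ≈ 39.191*I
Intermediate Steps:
f = 1 (f = (sqrt(6 - 5))**2 = (sqrt(1))**2 = 1**2 = 1)
r(h, L) = 58/19 - 1/h (r(h, L) = 3 + (-1/h + 1/19) = 3 + (1/19 - 1/h) = 58/19 - 1/h)
sqrt(-1539 + r(-61, -15)) = sqrt(-1539 + (58/19 - 1/(-61))) = sqrt(-1539 + (58/19 - 1*(-1/61))) = sqrt(-1539 + (58/19 + 1/61)) = sqrt(-1539 + 3557/1159) = sqrt(-1780144/1159) = 4*I*sqrt(128949181)/1159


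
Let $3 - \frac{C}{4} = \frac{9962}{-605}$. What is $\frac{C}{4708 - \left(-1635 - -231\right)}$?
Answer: $\frac{11777}{924440} \approx 0.01274$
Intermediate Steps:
$C = \frac{47108}{605}$ ($C = 12 - 4 \frac{9962}{-605} = 12 - 4 \cdot 9962 \left(- \frac{1}{605}\right) = 12 - - \frac{39848}{605} = 12 + \frac{39848}{605} = \frac{47108}{605} \approx 77.865$)
$\frac{C}{4708 - \left(-1635 - -231\right)} = \frac{47108}{605 \left(4708 - \left(-1635 - -231\right)\right)} = \frac{47108}{605 \left(4708 - \left(-1635 + 231\right)\right)} = \frac{47108}{605 \left(4708 - -1404\right)} = \frac{47108}{605 \left(4708 + 1404\right)} = \frac{47108}{605 \cdot 6112} = \frac{47108}{605} \cdot \frac{1}{6112} = \frac{11777}{924440}$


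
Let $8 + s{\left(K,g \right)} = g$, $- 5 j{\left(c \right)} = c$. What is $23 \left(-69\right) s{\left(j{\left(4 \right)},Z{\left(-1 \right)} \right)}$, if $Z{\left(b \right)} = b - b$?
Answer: $12696$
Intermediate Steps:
$j{\left(c \right)} = - \frac{c}{5}$
$Z{\left(b \right)} = 0$
$s{\left(K,g \right)} = -8 + g$
$23 \left(-69\right) s{\left(j{\left(4 \right)},Z{\left(-1 \right)} \right)} = 23 \left(-69\right) \left(-8 + 0\right) = \left(-1587\right) \left(-8\right) = 12696$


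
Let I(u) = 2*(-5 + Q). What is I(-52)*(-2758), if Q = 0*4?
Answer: 27580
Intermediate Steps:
Q = 0
I(u) = -10 (I(u) = 2*(-5 + 0) = 2*(-5) = -10)
I(-52)*(-2758) = -10*(-2758) = 27580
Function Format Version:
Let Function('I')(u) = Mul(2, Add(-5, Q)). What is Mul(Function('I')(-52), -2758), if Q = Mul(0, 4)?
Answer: 27580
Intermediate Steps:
Q = 0
Function('I')(u) = -10 (Function('I')(u) = Mul(2, Add(-5, 0)) = Mul(2, -5) = -10)
Mul(Function('I')(-52), -2758) = Mul(-10, -2758) = 27580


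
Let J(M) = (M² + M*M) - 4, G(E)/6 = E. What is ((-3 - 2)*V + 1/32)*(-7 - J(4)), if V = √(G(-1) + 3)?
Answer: -35/32 + 175*I*√3 ≈ -1.0938 + 303.11*I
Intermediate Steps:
G(E) = 6*E
V = I*√3 (V = √(6*(-1) + 3) = √(-6 + 3) = √(-3) = I*√3 ≈ 1.732*I)
J(M) = -4 + 2*M² (J(M) = (M² + M²) - 4 = 2*M² - 4 = -4 + 2*M²)
((-3 - 2)*V + 1/32)*(-7 - J(4)) = ((-3 - 2)*(I*√3) + 1/32)*(-7 - (-4 + 2*4²)) = (-5*I*√3 + 1/32)*(-7 - (-4 + 2*16)) = (-5*I*√3 + 1/32)*(-7 - (-4 + 32)) = (1/32 - 5*I*√3)*(-7 - 1*28) = (1/32 - 5*I*√3)*(-7 - 28) = (1/32 - 5*I*√3)*(-35) = -35/32 + 175*I*√3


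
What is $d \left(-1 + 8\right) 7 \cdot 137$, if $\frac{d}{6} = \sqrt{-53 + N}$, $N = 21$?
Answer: $161112 i \sqrt{2} \approx 2.2785 \cdot 10^{5} i$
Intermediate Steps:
$d = 24 i \sqrt{2}$ ($d = 6 \sqrt{-53 + 21} = 6 \sqrt{-32} = 6 \cdot 4 i \sqrt{2} = 24 i \sqrt{2} \approx 33.941 i$)
$d \left(-1 + 8\right) 7 \cdot 137 = 24 i \sqrt{2} \left(-1 + 8\right) 7 \cdot 137 = 24 i \sqrt{2} \cdot 7 \cdot 7 \cdot 137 = 24 i \sqrt{2} \cdot 49 \cdot 137 = 1176 i \sqrt{2} \cdot 137 = 161112 i \sqrt{2}$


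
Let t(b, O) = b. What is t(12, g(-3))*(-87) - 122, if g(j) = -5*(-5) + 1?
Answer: -1166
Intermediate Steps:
g(j) = 26 (g(j) = 25 + 1 = 26)
t(12, g(-3))*(-87) - 122 = 12*(-87) - 122 = -1044 - 122 = -1166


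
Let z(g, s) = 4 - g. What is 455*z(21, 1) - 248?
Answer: -7983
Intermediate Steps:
455*z(21, 1) - 248 = 455*(4 - 1*21) - 248 = 455*(4 - 21) - 248 = 455*(-17) - 248 = -7735 - 248 = -7983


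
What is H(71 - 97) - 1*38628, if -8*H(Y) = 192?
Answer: -38652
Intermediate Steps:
H(Y) = -24 (H(Y) = -1/8*192 = -24)
H(71 - 97) - 1*38628 = -24 - 1*38628 = -24 - 38628 = -38652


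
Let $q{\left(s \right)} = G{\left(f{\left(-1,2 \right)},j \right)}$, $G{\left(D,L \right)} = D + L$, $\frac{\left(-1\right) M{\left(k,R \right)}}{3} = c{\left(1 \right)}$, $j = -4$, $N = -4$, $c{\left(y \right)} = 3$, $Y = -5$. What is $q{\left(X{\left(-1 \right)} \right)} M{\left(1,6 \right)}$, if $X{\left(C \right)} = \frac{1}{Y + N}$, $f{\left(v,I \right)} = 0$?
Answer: $36$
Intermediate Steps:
$M{\left(k,R \right)} = -9$ ($M{\left(k,R \right)} = \left(-3\right) 3 = -9$)
$X{\left(C \right)} = - \frac{1}{9}$ ($X{\left(C \right)} = \frac{1}{-5 - 4} = \frac{1}{-9} = - \frac{1}{9}$)
$q{\left(s \right)} = -4$ ($q{\left(s \right)} = 0 - 4 = -4$)
$q{\left(X{\left(-1 \right)} \right)} M{\left(1,6 \right)} = \left(-4\right) \left(-9\right) = 36$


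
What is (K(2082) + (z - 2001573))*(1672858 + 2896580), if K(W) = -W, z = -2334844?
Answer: -19824502193562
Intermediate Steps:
(K(2082) + (z - 2001573))*(1672858 + 2896580) = (-1*2082 + (-2334844 - 2001573))*(1672858 + 2896580) = (-2082 - 4336417)*4569438 = -4338499*4569438 = -19824502193562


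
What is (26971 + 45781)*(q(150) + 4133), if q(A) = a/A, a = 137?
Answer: 22556284712/75 ≈ 3.0075e+8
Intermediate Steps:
q(A) = 137/A
(26971 + 45781)*(q(150) + 4133) = (26971 + 45781)*(137/150 + 4133) = 72752*(137*(1/150) + 4133) = 72752*(137/150 + 4133) = 72752*(620087/150) = 22556284712/75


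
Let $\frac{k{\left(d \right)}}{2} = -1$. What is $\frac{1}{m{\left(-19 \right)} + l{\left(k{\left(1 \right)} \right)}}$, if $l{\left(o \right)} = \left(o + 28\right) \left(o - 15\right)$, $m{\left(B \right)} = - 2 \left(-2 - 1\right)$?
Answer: $- \frac{1}{436} \approx -0.0022936$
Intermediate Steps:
$m{\left(B \right)} = 6$ ($m{\left(B \right)} = \left(-2\right) \left(-3\right) = 6$)
$k{\left(d \right)} = -2$ ($k{\left(d \right)} = 2 \left(-1\right) = -2$)
$l{\left(o \right)} = \left(-15 + o\right) \left(28 + o\right)$ ($l{\left(o \right)} = \left(28 + o\right) \left(-15 + o\right) = \left(-15 + o\right) \left(28 + o\right)$)
$\frac{1}{m{\left(-19 \right)} + l{\left(k{\left(1 \right)} \right)}} = \frac{1}{6 + \left(-420 + \left(-2\right)^{2} + 13 \left(-2\right)\right)} = \frac{1}{6 - 442} = \frac{1}{-436} = - \frac{1}{436}$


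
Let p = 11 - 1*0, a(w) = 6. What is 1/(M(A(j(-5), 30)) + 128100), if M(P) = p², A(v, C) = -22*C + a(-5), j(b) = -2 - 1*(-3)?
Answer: 1/128221 ≈ 7.7990e-6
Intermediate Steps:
j(b) = 1 (j(b) = -2 + 3 = 1)
A(v, C) = 6 - 22*C (A(v, C) = -22*C + 6 = 6 - 22*C)
p = 11 (p = 11 + 0 = 11)
M(P) = 121 (M(P) = 11² = 121)
1/(M(A(j(-5), 30)) + 128100) = 1/(121 + 128100) = 1/128221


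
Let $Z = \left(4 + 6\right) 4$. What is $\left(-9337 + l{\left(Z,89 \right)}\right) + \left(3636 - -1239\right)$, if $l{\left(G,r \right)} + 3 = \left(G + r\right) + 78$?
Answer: $-4258$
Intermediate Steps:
$Z = 40$ ($Z = 10 \cdot 4 = 40$)
$l{\left(G,r \right)} = 75 + G + r$ ($l{\left(G,r \right)} = -3 + \left(\left(G + r\right) + 78\right) = -3 + \left(78 + G + r\right) = 75 + G + r$)
$\left(-9337 + l{\left(Z,89 \right)}\right) + \left(3636 - -1239\right) = \left(-9337 + \left(75 + 40 + 89\right)\right) + \left(3636 - -1239\right) = \left(-9337 + 204\right) + \left(3636 + 1239\right) = -9133 + 4875 = -4258$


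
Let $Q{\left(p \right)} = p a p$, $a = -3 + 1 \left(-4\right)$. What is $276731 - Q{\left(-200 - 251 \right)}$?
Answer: $1700538$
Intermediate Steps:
$a = -7$ ($a = -3 - 4 = -7$)
$Q{\left(p \right)} = - 7 p^{2}$ ($Q{\left(p \right)} = p \left(-7\right) p = - 7 p p = - 7 p^{2}$)
$276731 - Q{\left(-200 - 251 \right)} = 276731 - - 7 \left(-200 - 251\right)^{2} = 276731 - - 7 \left(-451\right)^{2} = 276731 - \left(-7\right) 203401 = 276731 - -1423807 = 276731 + 1423807 = 1700538$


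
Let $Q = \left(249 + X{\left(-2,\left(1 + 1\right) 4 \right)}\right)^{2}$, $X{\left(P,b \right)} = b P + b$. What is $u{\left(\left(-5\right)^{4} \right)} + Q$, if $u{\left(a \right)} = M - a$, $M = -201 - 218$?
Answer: $57037$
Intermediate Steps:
$X{\left(P,b \right)} = b + P b$ ($X{\left(P,b \right)} = P b + b = b + P b$)
$M = -419$
$Q = 58081$ ($Q = \left(249 + \left(1 + 1\right) 4 \left(1 - 2\right)\right)^{2} = \left(249 + 2 \cdot 4 \left(-1\right)\right)^{2} = \left(249 + 8 \left(-1\right)\right)^{2} = \left(249 - 8\right)^{2} = 241^{2} = 58081$)
$u{\left(a \right)} = -419 - a$
$u{\left(\left(-5\right)^{4} \right)} + Q = \left(-419 - \left(-5\right)^{4}\right) + 58081 = \left(-419 - 625\right) + 58081 = -1044 + 58081 = 57037$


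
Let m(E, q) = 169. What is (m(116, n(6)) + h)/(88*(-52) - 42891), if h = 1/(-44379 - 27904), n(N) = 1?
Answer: -1745118/490151023 ≈ -0.0035604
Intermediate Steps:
h = -1/72283 (h = 1/(-72283) = -1/72283 ≈ -1.3835e-5)
(m(116, n(6)) + h)/(88*(-52) - 42891) = (169 - 1/72283)/(88*(-52) - 42891) = 12215826/(72283*(-4576 - 42891)) = (12215826/72283)/(-47467) = (12215826/72283)*(-1/47467) = -1745118/490151023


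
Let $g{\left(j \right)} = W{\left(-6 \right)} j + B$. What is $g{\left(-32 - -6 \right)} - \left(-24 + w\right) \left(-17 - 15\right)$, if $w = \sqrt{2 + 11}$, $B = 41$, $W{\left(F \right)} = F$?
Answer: $-571 + 32 \sqrt{13} \approx -455.62$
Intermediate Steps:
$w = \sqrt{13} \approx 3.6056$
$g{\left(j \right)} = 41 - 6 j$ ($g{\left(j \right)} = - 6 j + 41 = 41 - 6 j$)
$g{\left(-32 - -6 \right)} - \left(-24 + w\right) \left(-17 - 15\right) = \left(41 - 6 \left(-32 - -6\right)\right) - \left(-24 + \sqrt{13}\right) \left(-17 - 15\right) = \left(41 - 6 \left(-32 + 6\right)\right) - \left(-24 + \sqrt{13}\right) \left(-17 - 15\right) = \left(41 - -156\right) - \left(-24 + \sqrt{13}\right) \left(-32\right) = \left(41 + 156\right) - \left(768 - 32 \sqrt{13}\right) = 197 - \left(768 - 32 \sqrt{13}\right) = -571 + 32 \sqrt{13}$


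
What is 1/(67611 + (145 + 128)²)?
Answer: 1/142140 ≈ 7.0353e-6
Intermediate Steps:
1/(67611 + (145 + 128)²) = 1/(67611 + 273²) = 1/(67611 + 74529) = 1/142140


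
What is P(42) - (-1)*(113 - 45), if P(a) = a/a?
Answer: 69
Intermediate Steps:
P(a) = 1
P(42) - (-1)*(113 - 45) = 1 - (-1)*(113 - 45) = 1 - (-1)*68 = 1 - 1*(-68) = 1 + 68 = 69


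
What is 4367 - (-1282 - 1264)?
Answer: 6913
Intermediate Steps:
4367 - (-1282 - 1264) = 4367 - 1*(-2546) = 4367 + 2546 = 6913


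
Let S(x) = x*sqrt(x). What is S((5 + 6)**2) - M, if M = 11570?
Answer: -10239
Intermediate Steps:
S(x) = x**(3/2)
S((5 + 6)**2) - M = ((5 + 6)**2)**(3/2) - 1*11570 = (11**2)**(3/2) - 11570 = 121**(3/2) - 11570 = 1331 - 11570 = -10239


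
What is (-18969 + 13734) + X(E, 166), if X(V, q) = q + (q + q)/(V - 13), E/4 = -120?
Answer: -2499349/493 ≈ -5069.7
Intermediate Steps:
E = -480 (E = 4*(-120) = -480)
X(V, q) = q + 2*q/(-13 + V) (X(V, q) = q + (2*q)/(-13 + V) = q + 2*q/(-13 + V))
(-18969 + 13734) + X(E, 166) = (-18969 + 13734) + 166*(-11 - 480)/(-13 - 480) = -5235 + 166*(-491)/(-493) = -5235 + 166*(-1/493)*(-491) = -5235 + 81506/493 = -2499349/493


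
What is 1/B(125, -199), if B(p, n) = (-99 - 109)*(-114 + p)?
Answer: -1/2288 ≈ -0.00043706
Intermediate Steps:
B(p, n) = 23712 - 208*p (B(p, n) = -208*(-114 + p) = 23712 - 208*p)
1/B(125, -199) = 1/(23712 - 208*125) = 1/(23712 - 26000) = 1/(-2288) = -1/2288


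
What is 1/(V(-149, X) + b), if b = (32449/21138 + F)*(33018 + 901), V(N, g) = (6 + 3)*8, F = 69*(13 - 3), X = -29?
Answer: 21138/495818236747 ≈ 4.2633e-8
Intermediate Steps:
F = 690 (F = 69*10 = 690)
V(N, g) = 72 (V(N, g) = 9*8 = 72)
b = 495816714811/21138 (b = (32449/21138 + 690)*(33018 + 901) = (32449*(1/21138) + 690)*33919 = (32449/21138 + 690)*33919 = (14617669/21138)*33919 = 495816714811/21138 ≈ 2.3456e+7)
1/(V(-149, X) + b) = 1/(72 + 495816714811/21138) = 1/(495818236747/21138) = 21138/495818236747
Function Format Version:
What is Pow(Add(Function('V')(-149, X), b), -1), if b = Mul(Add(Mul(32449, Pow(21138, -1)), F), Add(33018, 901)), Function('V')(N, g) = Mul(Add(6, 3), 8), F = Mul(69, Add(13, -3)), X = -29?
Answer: Rational(21138, 495818236747) ≈ 4.2633e-8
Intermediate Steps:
F = 690 (F = Mul(69, 10) = 690)
Function('V')(N, g) = 72 (Function('V')(N, g) = Mul(9, 8) = 72)
b = Rational(495816714811, 21138) (b = Mul(Add(Mul(32449, Pow(21138, -1)), 690), Add(33018, 901)) = Mul(Add(Mul(32449, Rational(1, 21138)), 690), 33919) = Mul(Add(Rational(32449, 21138), 690), 33919) = Mul(Rational(14617669, 21138), 33919) = Rational(495816714811, 21138) ≈ 2.3456e+7)
Pow(Add(Function('V')(-149, X), b), -1) = Pow(Add(72, Rational(495816714811, 21138)), -1) = Pow(Rational(495818236747, 21138), -1) = Rational(21138, 495818236747)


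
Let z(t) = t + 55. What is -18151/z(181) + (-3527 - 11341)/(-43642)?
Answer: -394318547/5149756 ≈ -76.570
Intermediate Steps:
z(t) = 55 + t
-18151/z(181) + (-3527 - 11341)/(-43642) = -18151/(55 + 181) + (-3527 - 11341)/(-43642) = -18151/236 - 14868*(-1/43642) = -18151*1/236 + 7434/21821 = -18151/236 + 7434/21821 = -394318547/5149756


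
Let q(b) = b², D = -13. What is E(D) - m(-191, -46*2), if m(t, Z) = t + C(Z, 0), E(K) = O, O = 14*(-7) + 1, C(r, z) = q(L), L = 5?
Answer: 69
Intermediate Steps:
C(r, z) = 25 (C(r, z) = 5² = 25)
O = -97 (O = -98 + 1 = -97)
E(K) = -97
m(t, Z) = 25 + t (m(t, Z) = t + 25 = 25 + t)
E(D) - m(-191, -46*2) = -97 - (25 - 191) = -97 - 1*(-166) = -97 + 166 = 69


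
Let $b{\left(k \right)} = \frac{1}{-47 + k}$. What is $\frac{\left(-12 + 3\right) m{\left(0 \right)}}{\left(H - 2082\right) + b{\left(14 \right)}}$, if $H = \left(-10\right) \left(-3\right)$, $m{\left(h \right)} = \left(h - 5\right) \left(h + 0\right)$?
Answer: $0$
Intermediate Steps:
$m{\left(h \right)} = h \left(-5 + h\right)$ ($m{\left(h \right)} = \left(-5 + h\right) h = h \left(-5 + h\right)$)
$H = 30$
$\frac{\left(-12 + 3\right) m{\left(0 \right)}}{\left(H - 2082\right) + b{\left(14 \right)}} = \frac{\left(-12 + 3\right) 0 \left(-5 + 0\right)}{\left(30 - 2082\right) + \frac{1}{-47 + 14}} = \frac{\left(-9\right) 0 \left(-5\right)}{-2052 + \frac{1}{-33}} = \frac{\left(-9\right) 0}{-2052 - \frac{1}{33}} = \frac{0}{- \frac{67717}{33}} = 0 \left(- \frac{33}{67717}\right) = 0$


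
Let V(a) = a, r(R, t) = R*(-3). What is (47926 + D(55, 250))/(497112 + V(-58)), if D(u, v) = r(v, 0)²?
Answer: 305213/248527 ≈ 1.2281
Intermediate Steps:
r(R, t) = -3*R
D(u, v) = 9*v² (D(u, v) = (-3*v)² = 9*v²)
(47926 + D(55, 250))/(497112 + V(-58)) = (47926 + 9*250²)/(497112 - 58) = (47926 + 9*62500)/497054 = (47926 + 562500)*(1/497054) = 610426*(1/497054) = 305213/248527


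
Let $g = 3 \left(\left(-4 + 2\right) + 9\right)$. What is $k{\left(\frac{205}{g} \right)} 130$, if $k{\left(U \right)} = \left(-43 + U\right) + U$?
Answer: $- \frac{64090}{21} \approx -3051.9$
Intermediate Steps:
$g = 21$ ($g = 3 \left(-2 + 9\right) = 3 \cdot 7 = 21$)
$k{\left(U \right)} = -43 + 2 U$
$k{\left(\frac{205}{g} \right)} 130 = \left(-43 + 2 \cdot \frac{205}{21}\right) 130 = \left(-43 + \frac{410}{21}\right) 130 = \left(- \frac{493}{21}\right) 130 = - \frac{64090}{21}$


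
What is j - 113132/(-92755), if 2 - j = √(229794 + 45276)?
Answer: 298642/92755 - √275070 ≈ -521.25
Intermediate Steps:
j = 2 - √275070 (j = 2 - √(229794 + 45276) = 2 - √275070 ≈ -522.47)
j - 113132/(-92755) = (2 - √275070) - 113132/(-92755) = (2 - √275070) - 113132*(-1/92755) = (2 - √275070) + 113132/92755 = 298642/92755 - √275070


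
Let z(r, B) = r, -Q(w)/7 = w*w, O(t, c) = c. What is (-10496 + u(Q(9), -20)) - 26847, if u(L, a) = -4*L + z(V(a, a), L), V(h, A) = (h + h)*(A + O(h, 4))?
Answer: -34435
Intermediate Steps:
Q(w) = -7*w**2 (Q(w) = -7*w*w = -7*w**2)
V(h, A) = 2*h*(4 + A) (V(h, A) = (h + h)*(A + 4) = (2*h)*(4 + A) = 2*h*(4 + A))
u(L, a) = -4*L + 2*a*(4 + a)
(-10496 + u(Q(9), -20)) - 26847 = (-10496 + (-(-28)*9**2 + 2*(-20)*(4 - 20))) - 26847 = (-10496 + (-(-28)*81 + 2*(-20)*(-16))) - 26847 = (-10496 + (-4*(-567) + 640)) - 26847 = (-10496 + (2268 + 640)) - 26847 = (-10496 + 2908) - 26847 = -7588 - 26847 = -34435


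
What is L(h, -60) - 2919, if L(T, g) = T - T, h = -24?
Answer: -2919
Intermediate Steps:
L(T, g) = 0
L(h, -60) - 2919 = 0 - 2919 = -2919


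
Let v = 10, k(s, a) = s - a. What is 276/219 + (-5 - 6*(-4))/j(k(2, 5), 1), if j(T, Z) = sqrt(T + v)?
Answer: 92/73 + 19*sqrt(7)/7 ≈ 8.4416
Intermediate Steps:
j(T, Z) = sqrt(10 + T) (j(T, Z) = sqrt(T + 10) = sqrt(10 + T))
276/219 + (-5 - 6*(-4))/j(k(2, 5), 1) = 276/219 + (-5 - 6*(-4))/(sqrt(10 + (2 - 1*5))) = 276*(1/219) + (-5 + 24)/(sqrt(10 + (2 - 5))) = 92/73 + 19/(sqrt(10 - 3)) = 92/73 + 19/(sqrt(7)) = 92/73 + 19*(sqrt(7)/7) = 92/73 + 19*sqrt(7)/7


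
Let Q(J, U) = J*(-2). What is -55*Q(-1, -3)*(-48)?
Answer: 5280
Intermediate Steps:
Q(J, U) = -2*J
-55*Q(-1, -3)*(-48) = -(-110)*(-1)*(-48) = -55*2*(-48) = -110*(-48) = 5280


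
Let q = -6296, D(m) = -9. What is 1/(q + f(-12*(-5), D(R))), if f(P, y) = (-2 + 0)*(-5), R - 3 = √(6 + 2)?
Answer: -1/6286 ≈ -0.00015908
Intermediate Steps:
R = 3 + 2*√2 (R = 3 + √(6 + 2) = 3 + √8 = 3 + 2*√2 ≈ 5.8284)
f(P, y) = 10 (f(P, y) = -2*(-5) = 10)
1/(q + f(-12*(-5), D(R))) = 1/(-6296 + 10) = 1/(-6286) = -1/6286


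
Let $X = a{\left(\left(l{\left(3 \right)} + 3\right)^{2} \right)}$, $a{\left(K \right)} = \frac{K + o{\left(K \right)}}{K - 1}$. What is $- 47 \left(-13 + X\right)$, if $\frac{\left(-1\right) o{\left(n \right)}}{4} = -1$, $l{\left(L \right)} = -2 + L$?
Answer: $\frac{1645}{3} \approx 548.33$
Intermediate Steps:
$o{\left(n \right)} = 4$ ($o{\left(n \right)} = \left(-4\right) \left(-1\right) = 4$)
$a{\left(K \right)} = \frac{4 + K}{-1 + K}$ ($a{\left(K \right)} = \frac{K + 4}{K - 1} = \frac{4 + K}{-1 + K}$)
$X = \frac{4}{3}$ ($X = \frac{4 + \left(\left(-2 + 3\right) + 3\right)^{2}}{-1 + \left(\left(-2 + 3\right) + 3\right)^{2}} = \frac{4 + \left(1 + 3\right)^{2}}{-1 + \left(1 + 3\right)^{2}} = \frac{4 + 4^{2}}{-1 + 4^{2}} = \frac{4 + 16}{-1 + 16} = \frac{1}{15} \cdot 20 = \frac{4}{3} \approx 1.3333$)
$- 47 \left(-13 + X\right) = - 47 \left(-13 + \frac{4}{3}\right) = \left(-47\right) \left(- \frac{35}{3}\right) = \frac{1645}{3}$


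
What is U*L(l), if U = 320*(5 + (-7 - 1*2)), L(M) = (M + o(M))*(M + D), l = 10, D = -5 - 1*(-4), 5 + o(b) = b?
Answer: -172800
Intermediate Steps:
o(b) = -5 + b
D = -1 (D = -5 + 4 = -1)
L(M) = (-1 + M)*(-5 + 2*M) (L(M) = (M + (-5 + M))*(M - 1) = (-5 + 2*M)*(-1 + M) = (-1 + M)*(-5 + 2*M))
U = -1280 (U = 320*(5 + (-7 - 2)) = 320*(5 - 9) = 320*(-4) = -1280)
U*L(l) = -1280*(5 - 7*10 + 2*10**2) = -1280*(5 - 70 + 2*100) = -1280*(5 - 70 + 200) = -1280*135 = -172800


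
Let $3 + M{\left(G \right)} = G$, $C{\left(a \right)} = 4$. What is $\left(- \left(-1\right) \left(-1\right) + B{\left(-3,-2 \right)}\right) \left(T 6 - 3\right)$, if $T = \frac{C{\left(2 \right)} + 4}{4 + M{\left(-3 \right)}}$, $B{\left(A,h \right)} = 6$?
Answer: $-135$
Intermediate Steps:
$M{\left(G \right)} = -3 + G$
$T = -4$ ($T = \frac{4 + 4}{4 - 6} = \frac{8}{4 - 6} = \frac{8}{-2} = 8 \left(- \frac{1}{2}\right) = -4$)
$\left(- \left(-1\right) \left(-1\right) + B{\left(-3,-2 \right)}\right) \left(T 6 - 3\right) = \left(- \left(-1\right) \left(-1\right) + 6\right) \left(\left(-4\right) 6 - 3\right) = \left(\left(-1\right) 1 + 6\right) \left(-24 - 3\right) = \left(-1 + 6\right) \left(-27\right) = 5 \left(-27\right) = -135$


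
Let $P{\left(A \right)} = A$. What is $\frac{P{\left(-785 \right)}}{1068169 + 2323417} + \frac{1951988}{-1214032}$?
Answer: $- \frac{827661023511}{514686741844} \approx -1.6081$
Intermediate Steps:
$\frac{P{\left(-785 \right)}}{1068169 + 2323417} + \frac{1951988}{-1214032} = - \frac{785}{1068169 + 2323417} + \frac{1951988}{-1214032} = - \frac{785}{3391586} + 1951988 \left(- \frac{1}{1214032}\right) = \left(-785\right) \frac{1}{3391586} - \frac{487997}{303508} = - \frac{785}{3391586} - \frac{487997}{303508} = - \frac{827661023511}{514686741844}$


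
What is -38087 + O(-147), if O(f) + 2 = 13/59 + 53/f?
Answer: -330347113/8673 ≈ -38089.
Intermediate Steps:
O(f) = -105/59 + 53/f (O(f) = -2 + (13/59 + 53/f) = -105/59 + 53/f)
-38087 + O(-147) = -38087 + (-105/59 + 53/(-147)) = -38087 + (-105/59 + 53*(-1/147)) = -38087 + (-105/59 - 53/147) = -38087 - 18562/8673 = -330347113/8673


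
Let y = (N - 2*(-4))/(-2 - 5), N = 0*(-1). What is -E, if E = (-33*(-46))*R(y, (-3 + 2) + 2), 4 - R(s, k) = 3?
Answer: -1518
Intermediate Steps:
N = 0
y = -8/7 (y = (0 - 2*(-4))/(-2 - 5) = (0 + 8)/(-7) = 8*(-⅐) = -8/7 ≈ -1.1429)
R(s, k) = 1 (R(s, k) = 4 - 1*3 = 4 - 3 = 1)
E = 1518 (E = -33*(-46)*1 = 1518*1 = 1518)
-E = -1*1518 = -1518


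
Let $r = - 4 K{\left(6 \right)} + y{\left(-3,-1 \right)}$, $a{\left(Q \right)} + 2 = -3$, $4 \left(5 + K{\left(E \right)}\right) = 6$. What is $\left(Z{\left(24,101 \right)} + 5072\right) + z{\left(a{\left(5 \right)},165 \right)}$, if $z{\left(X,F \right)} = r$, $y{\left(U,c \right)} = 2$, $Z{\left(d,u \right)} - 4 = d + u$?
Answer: $5217$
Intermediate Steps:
$K{\left(E \right)} = - \frac{7}{2}$ ($K{\left(E \right)} = -5 + \frac{1}{4} \cdot 6 = -5 + \frac{3}{2} = - \frac{7}{2}$)
$Z{\left(d,u \right)} = 4 + d + u$ ($Z{\left(d,u \right)} = 4 + \left(d + u\right) = 4 + d + u$)
$a{\left(Q \right)} = -5$ ($a{\left(Q \right)} = -2 - 3 = -5$)
$r = 16$ ($r = \left(-4\right) \left(- \frac{7}{2}\right) + 2 = 14 + 2 = 16$)
$z{\left(X,F \right)} = 16$
$\left(Z{\left(24,101 \right)} + 5072\right) + z{\left(a{\left(5 \right)},165 \right)} = \left(\left(4 + 24 + 101\right) + 5072\right) + 16 = \left(129 + 5072\right) + 16 = 5201 + 16 = 5217$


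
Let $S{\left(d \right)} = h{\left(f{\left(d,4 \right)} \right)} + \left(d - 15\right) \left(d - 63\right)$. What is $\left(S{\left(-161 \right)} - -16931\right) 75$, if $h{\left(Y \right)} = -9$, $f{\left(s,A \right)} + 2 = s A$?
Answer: $4225950$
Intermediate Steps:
$f{\left(s,A \right)} = -2 + A s$ ($f{\left(s,A \right)} = -2 + s A = -2 + A s$)
$S{\left(d \right)} = -9 + \left(-63 + d\right) \left(-15 + d\right)$ ($S{\left(d \right)} = -9 + \left(d - 15\right) \left(d - 63\right) = -9 + \left(-15 + d\right) \left(-63 + d\right) = -9 + \left(-63 + d\right) \left(-15 + d\right)$)
$\left(S{\left(-161 \right)} - -16931\right) 75 = \left(\left(936 + \left(-161\right)^{2} - -12558\right) - -16931\right) 75 = \left(\left(936 + 25921 + 12558\right) + 16931\right) 75 = \left(39415 + 16931\right) 75 = 56346 \cdot 75 = 4225950$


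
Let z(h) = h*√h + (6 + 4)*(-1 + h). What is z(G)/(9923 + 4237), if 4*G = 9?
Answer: 127/113280 ≈ 0.0011211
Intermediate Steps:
G = 9/4 (G = (¼)*9 = 9/4 ≈ 2.2500)
z(h) = -10 + h^(3/2) + 10*h (z(h) = h^(3/2) + 10*(-1 + h) = h^(3/2) + (-10 + 10*h) = -10 + h^(3/2) + 10*h)
z(G)/(9923 + 4237) = (-10 + (9/4)^(3/2) + 10*(9/4))/(9923 + 4237) = (-10 + 27/8 + 45/2)/14160 = (1/14160)*(127/8) = 127/113280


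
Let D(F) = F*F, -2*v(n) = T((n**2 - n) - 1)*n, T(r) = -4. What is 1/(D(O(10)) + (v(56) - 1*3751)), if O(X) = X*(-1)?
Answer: -1/3539 ≈ -0.00028257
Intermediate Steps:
v(n) = 2*n (v(n) = -(-2)*n = 2*n)
O(X) = -X
D(F) = F**2
1/(D(O(10)) + (v(56) - 1*3751)) = 1/((-1*10)**2 + (2*56 - 1*3751)) = 1/((-10)**2 + (112 - 3751)) = 1/(100 - 3639) = 1/(-3539) = -1/3539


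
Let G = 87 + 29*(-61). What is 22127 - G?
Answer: 23809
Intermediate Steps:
G = -1682 (G = 87 - 1769 = -1682)
22127 - G = 22127 - 1*(-1682) = 22127 + 1682 = 23809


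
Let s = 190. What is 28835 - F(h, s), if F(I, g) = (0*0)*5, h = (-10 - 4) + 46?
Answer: 28835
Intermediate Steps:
h = 32 (h = -14 + 46 = 32)
F(I, g) = 0 (F(I, g) = 0*5 = 0)
28835 - F(h, s) = 28835 - 1*0 = 28835 + 0 = 28835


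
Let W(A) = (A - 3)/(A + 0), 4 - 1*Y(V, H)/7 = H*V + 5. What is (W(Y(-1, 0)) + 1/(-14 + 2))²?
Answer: 12769/7056 ≈ 1.8097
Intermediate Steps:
Y(V, H) = -7 - 7*H*V (Y(V, H) = 28 - 7*(H*V + 5) = 28 - 7*(5 + H*V) = 28 + (-35 - 7*H*V) = -7 - 7*H*V)
W(A) = (-3 + A)/A
(W(Y(-1, 0)) + 1/(-14 + 2))² = ((-3 + (-7 - 7*0*(-1)))/(-7 - 7*0*(-1)) + 1/(-14 + 2))² = ((-3 + (-7 + 0))/(-7 + 0) + 1/(-12))² = ((-3 - 7)/(-7) - 1/12)² = (-⅐*(-10) - 1/12)² = (10/7 - 1/12)² = (113/84)² = 12769/7056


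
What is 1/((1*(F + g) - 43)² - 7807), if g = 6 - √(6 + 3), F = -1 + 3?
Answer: -1/6363 ≈ -0.00015716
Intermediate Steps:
F = 2
g = 3 (g = 6 - √9 = 6 - 1*3 = 6 - 3 = 3)
1/((1*(F + g) - 43)² - 7807) = 1/((1*(2 + 3) - 43)² - 7807) = 1/((1*5 - 43)² - 7807) = 1/((5 - 43)² - 7807) = 1/((-38)² - 7807) = 1/(1444 - 7807) = 1/(-6363) = -1/6363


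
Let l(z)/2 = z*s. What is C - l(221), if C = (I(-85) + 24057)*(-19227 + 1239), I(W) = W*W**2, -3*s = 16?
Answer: 31842436624/3 ≈ 1.0614e+10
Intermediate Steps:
s = -16/3 (s = -1/3*16 = -16/3 ≈ -5.3333)
I(W) = W**3
l(z) = -32*z/3 (l(z) = 2*(z*(-16/3)) = 2*(-16*z/3) = -32*z/3)
C = 10614143184 (C = ((-85)**3 + 24057)*(-19227 + 1239) = (-614125 + 24057)*(-17988) = -590068*(-17988) = 10614143184)
C - l(221) = 10614143184 - (-32)*221/3 = 10614143184 - 1*(-7072/3) = 10614143184 + 7072/3 = 31842436624/3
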